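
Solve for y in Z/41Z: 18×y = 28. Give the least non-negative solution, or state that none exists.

gcd(18, 41) = 1, so a unique solution mod 41 exists.
18⁻¹ ≡ 16 (mod 41).
y ≡ 16×28 ≡ 38 (mod 41).

38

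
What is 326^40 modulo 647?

40 in binary is 101000, i.e. 40 = 32 + 8.
326^1 ≡ 326 (mod 647)
326^2 ≡ 326^2 = 106276 ≡ 168 (mod 647)
326^4 ≡ 168^2 = 28224 ≡ 403 (mod 647)
326^8 ≡ 403^2 = 162409 ≡ 12 (mod 647)
326^16 ≡ 12^2 = 144 (mod 647)
326^32 ≡ 144^2 = 20736 ≡ 32 (mod 647)
326^40 = 326^32 × 326^8 ≡ 32 × 12 (mod 647).
32 × 12 = 384 ≡ 384 (mod 647).

384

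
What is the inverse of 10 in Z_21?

19

Run the extended Euclidean algorithm:
21 = 2*10 + 1
10 = 10*1 + 0
gcd(10, 21) = 1, so the inverse exists.
Back-substitute for 1:
1 = 1*21 − 2*10
So 10⁻¹ ≡ −2 ≡ 19 (mod 21).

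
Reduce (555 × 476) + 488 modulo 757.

475

555 × 476 = 264180 ≡ 744 (mod 757)
744 + 488 = 1232 ≡ 475 (mod 757)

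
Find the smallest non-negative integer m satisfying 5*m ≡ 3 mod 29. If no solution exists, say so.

18

gcd(5, 29) = 1, so a unique solution mod 29 exists.
5⁻¹ ≡ 6 (mod 29).
m ≡ 6*3 ≡ 18 (mod 29).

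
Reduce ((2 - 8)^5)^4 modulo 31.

5

2 - 8 = -6 ≡ 25 (mod 31)
(25)^5 ≡ 5 (mod 31)
(5)^4 ≡ 5 (mod 31)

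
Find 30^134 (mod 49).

18

30^1 ≡ 30 (mod 49)
30^2 ≡ 30^2 = 900 ≡ 18 (mod 49)
30^4 ≡ 18^2 = 324 ≡ 30 (mod 49)
30^8 ≡ 30^2 = 900 ≡ 18 (mod 49)
30^16 ≡ 18^2 = 324 ≡ 30 (mod 49)
30^32 ≡ 30^2 = 900 ≡ 18 (mod 49)
30^64 ≡ 18^2 = 324 ≡ 30 (mod 49)
30^128 ≡ 30^2 = 900 ≡ 18 (mod 49)
30^134 = 30^128 × 30^4 × 30^2 ≡ 18 × 30 × 18 (mod 49).
Accumulate the product:
18 × 30 = 540 ≡ 1
1 × 18 = 18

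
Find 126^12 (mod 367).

Compute successive squares:
126^1 ≡ 126 (mod 367)
126^2 ≡ 126^2 = 15876 ≡ 95 (mod 367)
126^4 ≡ 95^2 = 9025 ≡ 217 (mod 367)
126^8 ≡ 217^2 = 47089 ≡ 113 (mod 367)
126^12 = 126^8 × 126^4 ≡ 113 × 217 (mod 367).
113 × 217 = 24521 ≡ 299 (mod 367).

299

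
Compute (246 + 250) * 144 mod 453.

303

246 + 250 = 496 ≡ 43 (mod 453)
43 * 144 = 6192 ≡ 303 (mod 453)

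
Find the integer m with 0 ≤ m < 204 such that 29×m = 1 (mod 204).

Apply the Euclidean algorithm and back-substitute:
204 = 7·29 + 1
29 = 29·1 + 0
gcd(29, 204) = 1, so the inverse exists.
Back-substitute for 1:
1 = 1·204 − 7·29
So 29⁻¹ ≡ −7 ≡ 197 (mod 204).

197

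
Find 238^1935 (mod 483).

By square-and-multiply:
1935 in binary is 11110001111, i.e. 1935 = 1024 + 512 + 256 + 128 + 8 + 4 + 2 + 1.
238^1 ≡ 238 (mod 483)
238^2 ≡ 238^2 = 56644 ≡ 133 (mod 483)
238^4 ≡ 133^2 = 17689 ≡ 301 (mod 483)
238^8 ≡ 301^2 = 90601 ≡ 280 (mod 483)
238^16 ≡ 280^2 = 78400 ≡ 154 (mod 483)
238^32 ≡ 154^2 = 23716 ≡ 49 (mod 483)
238^64 ≡ 49^2 = 2401 ≡ 469 (mod 483)
238^128 ≡ 469^2 = 219961 ≡ 196 (mod 483)
238^256 ≡ 196^2 = 38416 ≡ 259 (mod 483)
238^512 ≡ 259^2 = 67081 ≡ 427 (mod 483)
238^1024 ≡ 427^2 = 182329 ≡ 238 (mod 483)
238^1935 = 238^1024 * 238^512 * 238^256 * 238^128 * 238^8 * 238^4 * 238^2 * 238^1 ≡ 238 * 427 * 259 * 196 * 280 * 301 * 133 * 238 (mod 483).
Accumulate the product:
238 * 427 = 101626 ≡ 196
196 * 259 = 50764 ≡ 49
49 * 196 = 9604 ≡ 427
427 * 280 = 119560 ≡ 259
259 * 301 = 77959 ≡ 196
196 * 133 = 26068 ≡ 469
469 * 238 = 111622 ≡ 49

49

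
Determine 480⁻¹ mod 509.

Apply the Euclidean algorithm and back-substitute:
509 = 1×480 + 29
480 = 16×29 + 16
29 = 1×16 + 13
16 = 1×13 + 3
13 = 4×3 + 1
3 = 3×1 + 0
gcd(480, 509) = 1, so the inverse exists.
Bézout: 1 = 149×509 − 158×480.
So 480⁻¹ ≡ −158 ≡ 351 (mod 509).

351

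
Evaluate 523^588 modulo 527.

188

523^1 ≡ 523 (mod 527)
523^2 ≡ 523^2 = 273529 ≡ 16 (mod 527)
523^4 ≡ 16^2 = 256 (mod 527)
523^8 ≡ 256^2 = 65536 ≡ 188 (mod 527)
523^16 ≡ 188^2 = 35344 ≡ 35 (mod 527)
523^32 ≡ 35^2 = 1225 ≡ 171 (mod 527)
523^64 ≡ 171^2 = 29241 ≡ 256 (mod 527)
523^128 ≡ 256^2 = 65536 ≡ 188 (mod 527)
523^256 ≡ 188^2 = 35344 ≡ 35 (mod 527)
523^512 ≡ 35^2 = 1225 ≡ 171 (mod 527)
523^588 = 523^512 * 523^64 * 523^8 * 523^4 ≡ 171 * 256 * 188 * 256 (mod 527).
Accumulate the product:
171 * 256 = 43776 ≡ 35
35 * 188 = 6580 ≡ 256
256 * 256 = 65536 ≡ 188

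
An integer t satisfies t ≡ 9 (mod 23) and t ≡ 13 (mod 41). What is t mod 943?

423

23⁻¹ mod 41: 23*25 ≡ 1 (mod 41), so 23⁻¹ ≡ 25.
t = 9 + 23*((13 − 9)*25 mod 41) = 9 + 23*18 = 423.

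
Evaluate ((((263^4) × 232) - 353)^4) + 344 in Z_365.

230

(263)^4 ≡ 276 (mod 365)
276 × 232 = 64032 ≡ 157 (mod 365)
157 - 353 = -196 ≡ 169 (mod 365)
(169)^4 ≡ 251 (mod 365)
251 + 344 = 595 ≡ 230 (mod 365)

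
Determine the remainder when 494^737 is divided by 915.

Compute successive squares:
737 in binary is 1011100001, i.e. 737 = 512 + 128 + 64 + 32 + 1.
494^1 ≡ 494 (mod 915)
494^2 ≡ 494^2 = 244036 ≡ 646 (mod 915)
494^4 ≡ 646^2 = 417316 ≡ 76 (mod 915)
494^8 ≡ 76^2 = 5776 ≡ 286 (mod 915)
494^16 ≡ 286^2 = 81796 ≡ 361 (mod 915)
494^32 ≡ 361^2 = 130321 ≡ 391 (mod 915)
494^64 ≡ 391^2 = 152881 ≡ 76 (mod 915)
494^128 ≡ 76^2 = 5776 ≡ 286 (mod 915)
494^256 ≡ 286^2 = 81796 ≡ 361 (mod 915)
494^512 ≡ 361^2 = 130321 ≡ 391 (mod 915)
494^737 = 494^512 · 494^128 · 494^64 · 494^32 · 494^1 ≡ 391 · 286 · 76 · 391 · 494 (mod 915).
Accumulate the product:
391 · 286 = 111826 ≡ 196
196 · 76 = 14896 ≡ 256
256 · 391 = 100096 ≡ 361
361 · 494 = 178334 ≡ 824

824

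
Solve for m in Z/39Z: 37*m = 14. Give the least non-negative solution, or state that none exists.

32

gcd(37, 39) = 1, so a unique solution mod 39 exists.
37⁻¹ ≡ 19 (mod 39).
m ≡ 19*14 ≡ 32 (mod 39).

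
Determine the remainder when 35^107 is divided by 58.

By square-and-multiply:
107 in binary is 1101011, i.e. 107 = 64 + 32 + 8 + 2 + 1.
35^1 ≡ 35 (mod 58)
35^2 ≡ 35^2 = 1225 ≡ 7 (mod 58)
35^4 ≡ 7^2 = 49 (mod 58)
35^8 ≡ 49^2 = 2401 ≡ 23 (mod 58)
35^16 ≡ 23^2 = 529 ≡ 7 (mod 58)
35^32 ≡ 7^2 = 49 (mod 58)
35^64 ≡ 49^2 = 2401 ≡ 23 (mod 58)
35^107 = 35^64 · 35^32 · 35^8 · 35^2 · 35^1 ≡ 23 · 49 · 23 · 7 · 35 (mod 58).
Accumulate the product:
23 · 49 = 1127 ≡ 25
25 · 23 = 575 ≡ 53
53 · 7 = 371 ≡ 23
23 · 35 = 805 ≡ 51

51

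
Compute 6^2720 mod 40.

16

2720 in binary is 101010100000, i.e. 2720 = 2048 + 512 + 128 + 32.
6^1 ≡ 6 (mod 40)
6^2 ≡ 6^2 = 36 (mod 40)
6^4 ≡ 36^2 = 1296 ≡ 16 (mod 40)
6^8 ≡ 16^2 = 256 ≡ 16 (mod 40)
6^16 ≡ 16^2 = 256 ≡ 16 (mod 40)
6^32 ≡ 16^2 = 256 ≡ 16 (mod 40)
6^64 ≡ 16^2 = 256 ≡ 16 (mod 40)
6^128 ≡ 16^2 = 256 ≡ 16 (mod 40)
6^256 ≡ 16^2 = 256 ≡ 16 (mod 40)
6^512 ≡ 16^2 = 256 ≡ 16 (mod 40)
6^1024 ≡ 16^2 = 256 ≡ 16 (mod 40)
6^2048 ≡ 16^2 = 256 ≡ 16 (mod 40)
6^2720 = 6^2048 × 6^512 × 6^128 × 6^32 ≡ 16 × 16 × 16 × 16 (mod 40).
Accumulate the product:
16 × 16 = 256 ≡ 16
16 × 16 = 256 ≡ 16
16 × 16 = 256 ≡ 16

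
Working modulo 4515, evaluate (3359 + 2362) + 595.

1801

3359 + 2362 = 5721 ≡ 1206 (mod 4515)
1206 + 595 = 1801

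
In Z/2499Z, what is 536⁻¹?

359

By the extended Euclidean algorithm:
2499 = 4·536 + 355
536 = 1·355 + 181
355 = 1·181 + 174
181 = 1·174 + 7
174 = 24·7 + 6
7 = 1·6 + 1
6 = 6·1 + 0
gcd(536, 2499) = 1, so the inverse exists.
Bézout: 1 = −77·2499 + 359·536.
So 536⁻¹ ≡ 359 (mod 2499).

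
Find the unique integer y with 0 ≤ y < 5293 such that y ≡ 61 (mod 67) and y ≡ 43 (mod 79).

2808

67⁻¹ mod 79: 67*46 ≡ 1 (mod 79), so 67⁻¹ ≡ 46.
y = 61 + 67*((43 − 61)*46 mod 79) = 61 + 67*41 = 2808.
Check: 2808 mod 67 = 61, 2808 mod 79 = 43. ✓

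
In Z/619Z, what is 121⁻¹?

486

By the extended Euclidean algorithm:
619 = 5*121 + 14
121 = 8*14 + 9
14 = 1*9 + 5
9 = 1*5 + 4
5 = 1*4 + 1
4 = 4*1 + 0
gcd(121, 619) = 1, so the inverse exists.
Bézout: 1 = 26*619 − 133*121.
So 121⁻¹ ≡ −133 ≡ 486 (mod 619).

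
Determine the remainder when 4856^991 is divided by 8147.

By square-and-multiply:
991 in binary is 1111011111, i.e. 991 = 512 + 256 + 128 + 64 + 16 + 8 + 4 + 2 + 1.
4856^1 ≡ 4856 (mod 8147)
4856^2 ≡ 4856^2 = 23580736 ≡ 3318 (mod 8147)
4856^4 ≡ 3318^2 = 11009124 ≡ 2527 (mod 8147)
4856^8 ≡ 2527^2 = 6385729 ≡ 6628 (mod 8147)
4856^16 ≡ 6628^2 = 43930384 ≡ 1760 (mod 8147)
4856^32 ≡ 1760^2 = 3097600 ≡ 1740 (mod 8147)
4856^64 ≡ 1740^2 = 3027600 ≡ 5063 (mod 8147)
4856^128 ≡ 5063^2 = 25633969 ≡ 3507 (mod 8147)
4856^256 ≡ 3507^2 = 12299049 ≡ 5226 (mod 8147)
4856^512 ≡ 5226^2 = 27311076 ≡ 2332 (mod 8147)
4856^991 = 4856^512 × 4856^256 × 4856^128 × 4856^64 × 4856^16 × 4856^8 × 4856^4 × 4856^2 × 4856^1 ≡ 2332 × 5226 × 3507 × 5063 × 1760 × 6628 × 2527 × 3318 × 4856 (mod 8147).
Accumulate the product:
2332 × 5226 = 12187032 ≡ 7267
7267 × 3507 = 25485369 ≡ 1553
1553 × 5063 = 7862839 ≡ 984
984 × 1760 = 1731840 ≡ 4676
4676 × 6628 = 30992528 ≡ 1340
1340 × 2527 = 3386180 ≡ 5175
5175 × 3318 = 17170650 ≡ 4921
4921 × 4856 = 23896376 ≡ 1225

1225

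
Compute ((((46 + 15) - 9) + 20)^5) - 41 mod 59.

46 + 15 = 61 ≡ 2 (mod 59)
2 - 9 = -7 ≡ 52 (mod 59)
52 + 20 = 72 ≡ 13 (mod 59)
(13)^5 ≡ 6 (mod 59)
6 - 41 = -35 ≡ 24 (mod 59)

24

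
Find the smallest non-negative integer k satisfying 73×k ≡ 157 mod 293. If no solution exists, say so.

251

gcd(73, 293) = 1, so a unique solution mod 293 exists.
73⁻¹ ≡ 289 (mod 293).
k ≡ 289×157 ≡ 251 (mod 293).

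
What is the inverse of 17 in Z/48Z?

Run the extended Euclidean algorithm:
48 = 2·17 + 14
17 = 1·14 + 3
14 = 4·3 + 2
3 = 1·2 + 1
2 = 2·1 + 0
gcd(17, 48) = 1, so the inverse exists.
Bézout: 1 = −6·48 + 17·17.
So 17⁻¹ ≡ 17 (mod 48).

17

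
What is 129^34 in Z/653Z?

Compute successive squares:
34 in binary is 100010, i.e. 34 = 32 + 2.
129^1 ≡ 129 (mod 653)
129^2 ≡ 129^2 = 16641 ≡ 316 (mod 653)
129^4 ≡ 316^2 = 99856 ≡ 600 (mod 653)
129^8 ≡ 600^2 = 360000 ≡ 197 (mod 653)
129^16 ≡ 197^2 = 38809 ≡ 282 (mod 653)
129^32 ≡ 282^2 = 79524 ≡ 511 (mod 653)
129^34 = 129^32 × 129^2 ≡ 511 × 316 (mod 653).
511 × 316 = 161476 ≡ 185 (mod 653).

185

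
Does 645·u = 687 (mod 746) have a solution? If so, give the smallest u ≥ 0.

525

gcd(645, 746) = 1, so a unique solution mod 746 exists.
645⁻¹ ≡ 421 (mod 746).
u ≡ 421·687 ≡ 525 (mod 746).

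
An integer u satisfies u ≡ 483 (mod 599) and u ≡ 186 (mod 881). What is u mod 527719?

377254

599⁻¹ mod 881: 599×428 ≡ 1 (mod 881), so 599⁻¹ ≡ 428.
u = 483 + 599×((186 − 483)×428 mod 881) = 483 + 599×629 = 377254.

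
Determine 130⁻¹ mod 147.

Apply the Euclidean algorithm and back-substitute:
147 = 1×130 + 17
130 = 7×17 + 11
17 = 1×11 + 6
11 = 1×6 + 5
6 = 1×5 + 1
5 = 5×1 + 0
gcd(130, 147) = 1, so the inverse exists.
Bézout: 1 = 23×147 − 26×130.
So 130⁻¹ ≡ −26 ≡ 121 (mod 147).

121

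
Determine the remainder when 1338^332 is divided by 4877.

1411

Using repeated squaring:
1338^1 ≡ 1338 (mod 4877)
1338^2 ≡ 1338^2 = 1790244 ≡ 385 (mod 4877)
1338^4 ≡ 385^2 = 148225 ≡ 1915 (mod 4877)
1338^8 ≡ 1915^2 = 3667225 ≡ 4598 (mod 4877)
1338^16 ≡ 4598^2 = 21141604 ≡ 4686 (mod 4877)
1338^32 ≡ 4686^2 = 21958596 ≡ 2342 (mod 4877)
1338^64 ≡ 2342^2 = 5484964 ≡ 3216 (mod 4877)
1338^128 ≡ 3216^2 = 10342656 ≡ 3416 (mod 4877)
1338^256 ≡ 3416^2 = 11669056 ≡ 3272 (mod 4877)
1338^332 = 1338^256 · 1338^64 · 1338^8 · 1338^4 ≡ 3272 · 3216 · 4598 · 1915 (mod 4877).
Accumulate the product:
3272 · 3216 = 10522752 ≡ 3063
3063 · 4598 = 14083674 ≡ 3775
3775 · 1915 = 7229125 ≡ 1411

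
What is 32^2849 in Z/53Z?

20

2849 in binary is 101100100001, i.e. 2849 = 2048 + 512 + 256 + 32 + 1.
32^1 ≡ 32 (mod 53)
32^2 ≡ 32^2 = 1024 ≡ 17 (mod 53)
32^4 ≡ 17^2 = 289 ≡ 24 (mod 53)
32^8 ≡ 24^2 = 576 ≡ 46 (mod 53)
32^16 ≡ 46^2 = 2116 ≡ 49 (mod 53)
32^32 ≡ 49^2 = 2401 ≡ 16 (mod 53)
32^64 ≡ 16^2 = 256 ≡ 44 (mod 53)
32^128 ≡ 44^2 = 1936 ≡ 28 (mod 53)
32^256 ≡ 28^2 = 784 ≡ 42 (mod 53)
32^512 ≡ 42^2 = 1764 ≡ 15 (mod 53)
32^1024 ≡ 15^2 = 225 ≡ 13 (mod 53)
32^2048 ≡ 13^2 = 169 ≡ 10 (mod 53)
32^2849 = 32^2048 * 32^512 * 32^256 * 32^32 * 32^1 ≡ 10 * 15 * 42 * 16 * 32 (mod 53).
Accumulate the product:
10 * 15 = 150 ≡ 44
44 * 42 = 1848 ≡ 46
46 * 16 = 736 ≡ 47
47 * 32 = 1504 ≡ 20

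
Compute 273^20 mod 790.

231

20 in binary is 10100, i.e. 20 = 16 + 4.
273^1 ≡ 273 (mod 790)
273^2 ≡ 273^2 = 74529 ≡ 269 (mod 790)
273^4 ≡ 269^2 = 72361 ≡ 471 (mod 790)
273^8 ≡ 471^2 = 221841 ≡ 641 (mod 790)
273^16 ≡ 641^2 = 410881 ≡ 81 (mod 790)
273^20 = 273^16 · 273^4 ≡ 81 · 471 (mod 790).
81 · 471 = 38151 ≡ 231 (mod 790).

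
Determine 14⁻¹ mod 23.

Run the extended Euclidean algorithm:
23 = 1*14 + 9
14 = 1*9 + 5
9 = 1*5 + 4
5 = 1*4 + 1
4 = 4*1 + 0
gcd(14, 23) = 1, so the inverse exists.
Bézout: 1 = −3*23 + 5*14.
So 14⁻¹ ≡ 5 (mod 23).

5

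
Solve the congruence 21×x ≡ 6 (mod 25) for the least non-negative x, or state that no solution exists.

gcd(21, 25) = 1, so a unique solution mod 25 exists.
21⁻¹ ≡ 6 (mod 25).
x ≡ 6×6 ≡ 11 (mod 25).

11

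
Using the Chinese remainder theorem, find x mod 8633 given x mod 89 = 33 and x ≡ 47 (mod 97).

6352

89⁻¹ mod 97: 89·12 ≡ 1 (mod 97), so 89⁻¹ ≡ 12.
x = 33 + 89·((47 − 33)·12 mod 97) = 33 + 89·71 = 6352.
Check: 6352 mod 89 = 33, 6352 mod 97 = 47. ✓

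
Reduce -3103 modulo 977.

805

-3103 = -4*977 + 805, so -3103 ≡ 805 (mod 977).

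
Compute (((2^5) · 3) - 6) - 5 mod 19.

(2)^5 ≡ 13 (mod 19)
13 · 3 = 39 ≡ 1 (mod 19)
1 - 6 = -5 ≡ 14 (mod 19)
14 - 5 = 9

9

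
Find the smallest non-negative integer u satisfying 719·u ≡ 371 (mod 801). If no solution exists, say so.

gcd(719, 801) = 1, so a unique solution mod 801 exists.
719⁻¹ ≡ 674 (mod 801).
u ≡ 674·371 ≡ 142 (mod 801).

142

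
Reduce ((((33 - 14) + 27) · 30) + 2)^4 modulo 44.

36

33 - 14 = 19
19 + 27 = 46 ≡ 2 (mod 44)
2 · 30 = 60 ≡ 16 (mod 44)
16 + 2 = 18
(18)^4 ≡ 36 (mod 44)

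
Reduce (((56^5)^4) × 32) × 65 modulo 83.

2

(56)^5 ≡ 50 (mod 83)
(50)^4 ≡ 17 (mod 83)
17 × 32 = 544 ≡ 46 (mod 83)
46 × 65 = 2990 ≡ 2 (mod 83)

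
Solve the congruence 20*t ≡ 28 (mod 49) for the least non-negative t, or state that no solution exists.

gcd(20, 49) = 1, so a unique solution mod 49 exists.
20⁻¹ ≡ 27 (mod 49).
t ≡ 27*28 ≡ 21 (mod 49).

21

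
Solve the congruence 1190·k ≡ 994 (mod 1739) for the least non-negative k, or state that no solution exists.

1658

gcd(1190, 1739) = 1, so a unique solution mod 1739 exists.
1190⁻¹ ≡ 586 (mod 1739).
k ≡ 586·994 ≡ 1658 (mod 1739).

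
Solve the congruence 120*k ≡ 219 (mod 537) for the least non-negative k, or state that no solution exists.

gcd(120, 537) = 3, and 3 | 219, so solutions exist.
Divide through by 3: 40*k ≡ 73 mod 179.
40⁻¹ ≡ 94 (mod 179).
k ≡ 94*73 ≡ 60 (mod 179).
The smallest non-negative solution is k = 60.

60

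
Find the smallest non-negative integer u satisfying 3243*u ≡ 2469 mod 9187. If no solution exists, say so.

gcd(3243, 9187) = 1, so a unique solution mod 9187 exists.
3243⁻¹ ≡ 4085 (mod 9187).
u ≡ 4085*2469 ≡ 7726 (mod 9187).

7726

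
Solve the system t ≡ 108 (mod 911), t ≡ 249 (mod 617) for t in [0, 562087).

533954

911⁻¹ mod 617: 911*468 ≡ 1 (mod 617), so 911⁻¹ ≡ 468.
t = 108 + 911*((249 − 108)*468 mod 617) = 108 + 911*586 = 533954.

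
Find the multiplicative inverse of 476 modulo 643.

Apply the Euclidean algorithm and back-substitute:
643 = 1*476 + 167
476 = 2*167 + 142
167 = 1*142 + 25
142 = 5*25 + 17
25 = 1*17 + 8
17 = 2*8 + 1
8 = 8*1 + 0
gcd(476, 643) = 1, so the inverse exists.
Back-substitute for 1:
1 = 1*17 − 2*8
  = −2*25 + 3*17
  = 3*142 − 17*25
  = −17*167 + 20*142
  = 20*476 − 57*167
  = −57*643 + 77*476
So 476⁻¹ ≡ 77 (mod 643).

77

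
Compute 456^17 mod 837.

756

Using repeated squaring:
456^1 ≡ 456 (mod 837)
456^2 ≡ 456^2 = 207936 ≡ 360 (mod 837)
456^4 ≡ 360^2 = 129600 ≡ 702 (mod 837)
456^8 ≡ 702^2 = 492804 ≡ 648 (mod 837)
456^16 ≡ 648^2 = 419904 ≡ 567 (mod 837)
456^17 = 456^16 * 456^1 ≡ 567 * 456 (mod 837).
567 * 456 = 258552 ≡ 756 (mod 837).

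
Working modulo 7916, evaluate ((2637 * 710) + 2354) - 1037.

2637 * 710 = 1872270 ≡ 4094 (mod 7916)
4094 + 2354 = 6448
6448 - 1037 = 5411

5411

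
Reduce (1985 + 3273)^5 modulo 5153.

4356

1985 + 3273 = 5258 ≡ 105 (mod 5153)
(105)^5 ≡ 4356 (mod 5153)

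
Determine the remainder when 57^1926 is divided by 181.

By square-and-multiply:
57^1 ≡ 57 (mod 181)
57^2 ≡ 57^2 = 3249 ≡ 172 (mod 181)
57^4 ≡ 172^2 = 29584 ≡ 81 (mod 181)
57^8 ≡ 81^2 = 6561 ≡ 45 (mod 181)
57^16 ≡ 45^2 = 2025 ≡ 34 (mod 181)
57^32 ≡ 34^2 = 1156 ≡ 70 (mod 181)
57^64 ≡ 70^2 = 4900 ≡ 13 (mod 181)
57^128 ≡ 13^2 = 169 (mod 181)
57^256 ≡ 169^2 = 28561 ≡ 144 (mod 181)
57^512 ≡ 144^2 = 20736 ≡ 102 (mod 181)
57^1024 ≡ 102^2 = 10404 ≡ 87 (mod 181)
57^1926 = 57^1024 × 57^512 × 57^256 × 57^128 × 57^4 × 57^2 ≡ 87 × 102 × 144 × 169 × 81 × 172 (mod 181).
Accumulate the product:
87 × 102 = 8874 ≡ 5
5 × 144 = 720 ≡ 177
177 × 169 = 29913 ≡ 48
48 × 81 = 3888 ≡ 87
87 × 172 = 14964 ≡ 122

122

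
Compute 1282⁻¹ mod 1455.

1455 = 1·1282 + 173
1282 = 7·173 + 71
173 = 2·71 + 31
71 = 2·31 + 9
31 = 3·9 + 4
9 = 2·4 + 1
4 = 4·1 + 0
gcd(1282, 1455) = 1, so the inverse exists.
Bézout: 1 = −289·1455 + 328·1282.
So 1282⁻¹ ≡ 328 (mod 1455).

328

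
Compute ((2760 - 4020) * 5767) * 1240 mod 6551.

2760 - 4020 = -1260 ≡ 5291 (mod 6551)
5291 * 5767 = 30513197 ≡ 5190 (mod 6551)
5190 * 1240 = 6435600 ≡ 2518 (mod 6551)

2518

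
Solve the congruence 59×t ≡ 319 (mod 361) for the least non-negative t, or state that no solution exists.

36

gcd(59, 361) = 1, so a unique solution mod 361 exists.
59⁻¹ ≡ 257 (mod 361).
t ≡ 257×319 ≡ 36 (mod 361).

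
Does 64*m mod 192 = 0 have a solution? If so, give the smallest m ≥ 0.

gcd(64, 192) = 64, and 64 | 0, so solutions exist.
Divide through by 64: 1*m ≡ 0 mod 3.
1⁻¹ ≡ 1 (mod 3).
m ≡ 1*0 ≡ 0 (mod 3).
The smallest non-negative solution is m = 0.

0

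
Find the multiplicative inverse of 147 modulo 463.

63

463 = 3·147 + 22
147 = 6·22 + 15
22 = 1·15 + 7
15 = 2·7 + 1
7 = 7·1 + 0
gcd(147, 463) = 1, so the inverse exists.
Back-substitute for 1:
1 = 1·15 − 2·7
  = −2·22 + 3·15
  = 3·147 − 20·22
  = −20·463 + 63·147
So 147⁻¹ ≡ 63 (mod 463).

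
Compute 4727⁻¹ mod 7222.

4119

Run the extended Euclidean algorithm:
7222 = 1*4727 + 2495
4727 = 1*2495 + 2232
2495 = 1*2232 + 263
2232 = 8*263 + 128
263 = 2*128 + 7
128 = 18*7 + 2
7 = 3*2 + 1
2 = 2*1 + 0
gcd(4727, 7222) = 1, so the inverse exists.
Back-substitute for 1:
1 = 1*7 − 3*2
  = −3*128 + 55*7
  = 55*263 − 113*128
  = −113*2232 + 959*263
  = 959*2495 − 1072*2232
  = −1072*4727 + 2031*2495
  = 2031*7222 − 3103*4727
So 4727⁻¹ ≡ −3103 ≡ 4119 (mod 7222).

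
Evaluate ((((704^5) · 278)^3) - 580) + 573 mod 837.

273

(704)^5 ≡ 626 (mod 837)
626 · 278 = 174028 ≡ 769 (mod 837)
(769)^3 ≡ 280 (mod 837)
280 - 580 = -300 ≡ 537 (mod 837)
537 + 573 = 1110 ≡ 273 (mod 837)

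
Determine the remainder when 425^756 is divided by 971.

Compute successive squares:
425^1 ≡ 425 (mod 971)
425^2 ≡ 425^2 = 180625 ≡ 19 (mod 971)
425^4 ≡ 19^2 = 361 (mod 971)
425^8 ≡ 361^2 = 130321 ≡ 207 (mod 971)
425^16 ≡ 207^2 = 42849 ≡ 125 (mod 971)
425^32 ≡ 125^2 = 15625 ≡ 89 (mod 971)
425^64 ≡ 89^2 = 7921 ≡ 153 (mod 971)
425^128 ≡ 153^2 = 23409 ≡ 105 (mod 971)
425^256 ≡ 105^2 = 11025 ≡ 344 (mod 971)
425^512 ≡ 344^2 = 118336 ≡ 845 (mod 971)
425^756 = 425^512 * 425^128 * 425^64 * 425^32 * 425^16 * 425^4 ≡ 845 * 105 * 153 * 89 * 125 * 361 (mod 971).
Accumulate the product:
845 * 105 = 88725 ≡ 364
364 * 153 = 55692 ≡ 345
345 * 89 = 30705 ≡ 604
604 * 125 = 75500 ≡ 733
733 * 361 = 264613 ≡ 501

501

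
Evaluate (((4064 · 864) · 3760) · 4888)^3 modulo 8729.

1322

4064 · 864 = 3511296 ≡ 2238 (mod 8729)
2238 · 3760 = 8414880 ≡ 124 (mod 8729)
124 · 4888 = 606112 ≡ 3811 (mod 8729)
(3811)^3 ≡ 1322 (mod 8729)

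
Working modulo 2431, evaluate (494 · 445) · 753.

338

494 · 445 = 219830 ≡ 1040 (mod 2431)
1040 · 753 = 783120 ≡ 338 (mod 2431)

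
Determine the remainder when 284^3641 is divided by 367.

By square-and-multiply:
3641 in binary is 111000111001, i.e. 3641 = 2048 + 1024 + 512 + 32 + 16 + 8 + 1.
284^1 ≡ 284 (mod 367)
284^2 ≡ 284^2 = 80656 ≡ 283 (mod 367)
284^4 ≡ 283^2 = 80089 ≡ 83 (mod 367)
284^8 ≡ 83^2 = 6889 ≡ 283 (mod 367)
284^16 ≡ 283^2 = 80089 ≡ 83 (mod 367)
284^32 ≡ 83^2 = 6889 ≡ 283 (mod 367)
284^64 ≡ 283^2 = 80089 ≡ 83 (mod 367)
284^128 ≡ 83^2 = 6889 ≡ 283 (mod 367)
284^256 ≡ 283^2 = 80089 ≡ 83 (mod 367)
284^512 ≡ 83^2 = 6889 ≡ 283 (mod 367)
284^1024 ≡ 283^2 = 80089 ≡ 83 (mod 367)
284^2048 ≡ 83^2 = 6889 ≡ 283 (mod 367)
284^3641 = 284^2048 × 284^1024 × 284^512 × 284^32 × 284^16 × 284^8 × 284^1 ≡ 283 × 83 × 283 × 283 × 83 × 283 × 284 (mod 367).
Accumulate the product:
283 × 83 = 23489 ≡ 1
1 × 283 = 283
283 × 283 = 80089 ≡ 83
83 × 83 = 6889 ≡ 283
283 × 283 = 80089 ≡ 83
83 × 284 = 23572 ≡ 84

84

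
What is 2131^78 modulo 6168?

3217

78 in binary is 1001110, i.e. 78 = 64 + 8 + 4 + 2.
2131^1 ≡ 2131 (mod 6168)
2131^2 ≡ 2131^2 = 4541161 ≡ 1513 (mod 6168)
2131^4 ≡ 1513^2 = 2289169 ≡ 841 (mod 6168)
2131^8 ≡ 841^2 = 707281 ≡ 4129 (mod 6168)
2131^16 ≡ 4129^2 = 17048641 ≡ 289 (mod 6168)
2131^32 ≡ 289^2 = 83521 ≡ 3337 (mod 6168)
2131^64 ≡ 3337^2 = 11135569 ≡ 2329 (mod 6168)
2131^78 = 2131^64 * 2131^8 * 2131^4 * 2131^2 ≡ 2329 * 4129 * 841 * 1513 (mod 6168).
Accumulate the product:
2329 * 4129 = 9616441 ≡ 529
529 * 841 = 444889 ≡ 793
793 * 1513 = 1199809 ≡ 3217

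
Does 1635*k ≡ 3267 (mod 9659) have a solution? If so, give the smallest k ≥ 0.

5567

gcd(1635, 9659) = 1, so a unique solution mod 9659 exists.
1635⁻¹ ≡ 7804 (mod 9659).
k ≡ 7804*3267 ≡ 5567 (mod 9659).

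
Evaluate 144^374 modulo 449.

429

374 in binary is 101110110, i.e. 374 = 256 + 64 + 32 + 16 + 4 + 2.
144^1 ≡ 144 (mod 449)
144^2 ≡ 144^2 = 20736 ≡ 82 (mod 449)
144^4 ≡ 82^2 = 6724 ≡ 438 (mod 449)
144^8 ≡ 438^2 = 191844 ≡ 121 (mod 449)
144^16 ≡ 121^2 = 14641 ≡ 273 (mod 449)
144^32 ≡ 273^2 = 74529 ≡ 444 (mod 449)
144^64 ≡ 444^2 = 197136 ≡ 25 (mod 449)
144^128 ≡ 25^2 = 625 ≡ 176 (mod 449)
144^256 ≡ 176^2 = 30976 ≡ 444 (mod 449)
144^374 = 144^256 · 144^64 · 144^32 · 144^16 · 144^4 · 144^2 ≡ 444 · 25 · 444 · 273 · 438 · 82 (mod 449).
Accumulate the product:
444 · 25 = 11100 ≡ 324
324 · 444 = 143856 ≡ 176
176 · 273 = 48048 ≡ 5
5 · 438 = 2190 ≡ 394
394 · 82 = 32308 ≡ 429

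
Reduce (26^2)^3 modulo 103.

(26)^2 ≡ 58 (mod 103)
(58)^3 ≡ 30 (mod 103)

30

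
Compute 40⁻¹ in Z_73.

Apply the Euclidean algorithm and back-substitute:
73 = 1*40 + 33
40 = 1*33 + 7
33 = 4*7 + 5
7 = 1*5 + 2
5 = 2*2 + 1
2 = 2*1 + 0
gcd(40, 73) = 1, so the inverse exists.
Bézout: 1 = 17*73 − 31*40.
So 40⁻¹ ≡ −31 ≡ 42 (mod 73).

42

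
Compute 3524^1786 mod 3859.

196

3524^1 ≡ 3524 (mod 3859)
3524^2 ≡ 3524^2 = 12418576 ≡ 314 (mod 3859)
3524^4 ≡ 314^2 = 98596 ≡ 2121 (mod 3859)
3524^8 ≡ 2121^2 = 4498641 ≡ 2906 (mod 3859)
3524^16 ≡ 2906^2 = 8444836 ≡ 1344 (mod 3859)
3524^32 ≡ 1344^2 = 1806336 ≡ 324 (mod 3859)
3524^64 ≡ 324^2 = 104976 ≡ 783 (mod 3859)
3524^128 ≡ 783^2 = 613089 ≡ 3367 (mod 3859)
3524^256 ≡ 3367^2 = 11336689 ≡ 2806 (mod 3859)
3524^512 ≡ 2806^2 = 7873636 ≡ 1276 (mod 3859)
3524^1024 ≡ 1276^2 = 1628176 ≡ 3537 (mod 3859)
3524^1786 = 3524^1024 * 3524^512 * 3524^128 * 3524^64 * 3524^32 * 3524^16 * 3524^8 * 3524^2 ≡ 3537 * 1276 * 3367 * 783 * 324 * 1344 * 2906 * 314 (mod 3859).
Accumulate the product:
3537 * 1276 = 4513212 ≡ 2041
2041 * 3367 = 6872047 ≡ 3027
3027 * 783 = 2370141 ≡ 715
715 * 324 = 231660 ≡ 120
120 * 1344 = 161280 ≡ 3061
3061 * 2906 = 8895266 ≡ 271
271 * 314 = 85094 ≡ 196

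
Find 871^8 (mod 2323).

871^1 ≡ 871 (mod 2323)
871^2 ≡ 871^2 = 758641 ≡ 1343 (mod 2323)
871^4 ≡ 1343^2 = 1803649 ≡ 1001 (mod 2323)
871^8 ≡ 1001^2 = 1002001 ≡ 788 (mod 2323)
So 871^8 ≡ 788 (mod 2323).

788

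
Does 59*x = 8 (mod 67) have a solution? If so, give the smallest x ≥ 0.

gcd(59, 67) = 1, so a unique solution mod 67 exists.
59⁻¹ ≡ 25 (mod 67).
x ≡ 25*8 ≡ 66 (mod 67).

66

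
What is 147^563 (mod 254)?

Using repeated squaring:
147^1 ≡ 147 (mod 254)
147^2 ≡ 147^2 = 21609 ≡ 19 (mod 254)
147^4 ≡ 19^2 = 361 ≡ 107 (mod 254)
147^8 ≡ 107^2 = 11449 ≡ 19 (mod 254)
147^16 ≡ 19^2 = 361 ≡ 107 (mod 254)
147^32 ≡ 107^2 = 11449 ≡ 19 (mod 254)
147^64 ≡ 19^2 = 361 ≡ 107 (mod 254)
147^128 ≡ 107^2 = 11449 ≡ 19 (mod 254)
147^256 ≡ 19^2 = 361 ≡ 107 (mod 254)
147^512 ≡ 107^2 = 11449 ≡ 19 (mod 254)
147^563 = 147^512 * 147^32 * 147^16 * 147^2 * 147^1 ≡ 19 * 19 * 107 * 19 * 147 (mod 254).
Accumulate the product:
19 * 19 = 361 ≡ 107
107 * 107 = 11449 ≡ 19
19 * 19 = 361 ≡ 107
107 * 147 = 15729 ≡ 235

235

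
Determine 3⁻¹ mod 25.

25 = 8·3 + 1
3 = 3·1 + 0
gcd(3, 25) = 1, so the inverse exists.
Back-substitute for 1:
1 = 1·25 − 8·3
So 3⁻¹ ≡ −8 ≡ 17 (mod 25).

17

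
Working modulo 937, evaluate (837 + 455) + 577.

837 + 455 = 1292 ≡ 355 (mod 937)
355 + 577 = 932

932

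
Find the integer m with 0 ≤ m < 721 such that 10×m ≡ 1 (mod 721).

Run the extended Euclidean algorithm:
721 = 72×10 + 1
10 = 10×1 + 0
gcd(10, 721) = 1, so the inverse exists.
Back-substitute for 1:
1 = 1×721 − 72×10
So 10⁻¹ ≡ −72 ≡ 649 (mod 721).

649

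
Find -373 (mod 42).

-373 = -9×42 + 5, so -373 ≡ 5 (mod 42).

5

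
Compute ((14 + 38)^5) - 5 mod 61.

55

14 + 38 = 52
(52)^5 ≡ 60 (mod 61)
60 - 5 = 55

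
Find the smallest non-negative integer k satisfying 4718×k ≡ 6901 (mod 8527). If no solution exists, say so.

4077

gcd(4718, 8527) = 1, so a unique solution mod 8527 exists.
4718⁻¹ ≡ 2908 (mod 8527).
k ≡ 2908×6901 ≡ 4077 (mod 8527).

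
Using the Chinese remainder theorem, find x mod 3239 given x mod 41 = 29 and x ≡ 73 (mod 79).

152

41⁻¹ mod 79: 41·27 ≡ 1 (mod 79), so 41⁻¹ ≡ 27.
x = 29 + 41·((73 − 29)·27 mod 79) = 29 + 41·3 = 152.
Check: 152 mod 41 = 29, 152 mod 79 = 73. ✓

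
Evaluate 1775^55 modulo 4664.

2047

55 in binary is 110111, i.e. 55 = 32 + 16 + 4 + 2 + 1.
1775^1 ≡ 1775 (mod 4664)
1775^2 ≡ 1775^2 = 3150625 ≡ 2425 (mod 4664)
1775^4 ≡ 2425^2 = 5880625 ≡ 3985 (mod 4664)
1775^8 ≡ 3985^2 = 15880225 ≡ 3969 (mod 4664)
1775^16 ≡ 3969^2 = 15752961 ≡ 2633 (mod 4664)
1775^32 ≡ 2633^2 = 6932689 ≡ 1985 (mod 4664)
1775^55 = 1775^32 · 1775^16 · 1775^4 · 1775^2 · 1775^1 ≡ 1985 · 2633 · 3985 · 2425 · 1775 (mod 4664).
Accumulate the product:
1985 · 2633 = 5226505 ≡ 2825
2825 · 3985 = 11257625 ≡ 3393
3393 · 2425 = 8228025 ≡ 729
729 · 1775 = 1293975 ≡ 2047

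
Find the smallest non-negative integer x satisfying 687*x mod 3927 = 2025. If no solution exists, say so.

gcd(687, 3927) = 3, and 3 | 2025, so solutions exist.
Divide through by 3: 229*x ≡ 675 (mod 1309).
229⁻¹ ≡ 423 (mod 1309).
x ≡ 423*675 ≡ 163 (mod 1309).
The smallest non-negative solution is x = 163.

163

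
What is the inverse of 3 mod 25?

17

Apply the Euclidean algorithm and back-substitute:
25 = 8*3 + 1
3 = 3*1 + 0
gcd(3, 25) = 1, so the inverse exists.
Bézout: 1 = 1*25 − 8*3.
So 3⁻¹ ≡ −8 ≡ 17 (mod 25).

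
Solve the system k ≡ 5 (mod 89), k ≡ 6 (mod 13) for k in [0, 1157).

539

89⁻¹ mod 13: 89*6 ≡ 1 (mod 13), so 89⁻¹ ≡ 6.
k = 5 + 89*((6 − 5)*6 mod 13) = 5 + 89*6 = 539.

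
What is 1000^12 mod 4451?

Using repeated squaring:
1000^1 ≡ 1000 (mod 4451)
1000^2 ≡ 1000^2 = 1000000 ≡ 2976 (mod 4451)
1000^4 ≡ 2976^2 = 8856576 ≡ 3537 (mod 4451)
1000^8 ≡ 3537^2 = 12510369 ≡ 3059 (mod 4451)
1000^12 = 1000^8 * 1000^4 ≡ 3059 * 3537 (mod 4451).
3059 * 3537 = 10819683 ≡ 3753 (mod 4451).

3753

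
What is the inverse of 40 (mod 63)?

52

63 = 1×40 + 23
40 = 1×23 + 17
23 = 1×17 + 6
17 = 2×6 + 5
6 = 1×5 + 1
5 = 5×1 + 0
gcd(40, 63) = 1, so the inverse exists.
Back-substitute for 1:
1 = 1×6 − 1×5
  = −1×17 + 3×6
  = 3×23 − 4×17
  = −4×40 + 7×23
  = 7×63 − 11×40
So 40⁻¹ ≡ −11 ≡ 52 (mod 63).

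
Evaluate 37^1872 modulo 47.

Compute successive squares:
1872 in binary is 11101010000, i.e. 1872 = 1024 + 512 + 256 + 64 + 16.
37^1 ≡ 37 (mod 47)
37^2 ≡ 37^2 = 1369 ≡ 6 (mod 47)
37^4 ≡ 6^2 = 36 (mod 47)
37^8 ≡ 36^2 = 1296 ≡ 27 (mod 47)
37^16 ≡ 27^2 = 729 ≡ 24 (mod 47)
37^32 ≡ 24^2 = 576 ≡ 12 (mod 47)
37^64 ≡ 12^2 = 144 ≡ 3 (mod 47)
37^128 ≡ 3^2 = 9 (mod 47)
37^256 ≡ 9^2 = 81 ≡ 34 (mod 47)
37^512 ≡ 34^2 = 1156 ≡ 28 (mod 47)
37^1024 ≡ 28^2 = 784 ≡ 32 (mod 47)
37^1872 = 37^1024 · 37^512 · 37^256 · 37^64 · 37^16 ≡ 32 · 28 · 34 · 3 · 24 (mod 47).
Accumulate the product:
32 · 28 = 896 ≡ 3
3 · 34 = 102 ≡ 8
8 · 3 = 24
24 · 24 = 576 ≡ 12

12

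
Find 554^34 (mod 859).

386

Using repeated squaring:
554^1 ≡ 554 (mod 859)
554^2 ≡ 554^2 = 306916 ≡ 253 (mod 859)
554^4 ≡ 253^2 = 64009 ≡ 443 (mod 859)
554^8 ≡ 443^2 = 196249 ≡ 397 (mod 859)
554^16 ≡ 397^2 = 157609 ≡ 412 (mod 859)
554^32 ≡ 412^2 = 169744 ≡ 521 (mod 859)
554^34 = 554^32 × 554^2 ≡ 521 × 253 (mod 859).
521 × 253 = 131813 ≡ 386 (mod 859).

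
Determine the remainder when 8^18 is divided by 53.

4

Compute successive squares:
18 in binary is 10010, i.e. 18 = 16 + 2.
8^1 ≡ 8 (mod 53)
8^2 ≡ 8^2 = 64 ≡ 11 (mod 53)
8^4 ≡ 11^2 = 121 ≡ 15 (mod 53)
8^8 ≡ 15^2 = 225 ≡ 13 (mod 53)
8^16 ≡ 13^2 = 169 ≡ 10 (mod 53)
8^18 = 8^16 × 8^2 ≡ 10 × 11 (mod 53).
10 × 11 = 110 ≡ 4 (mod 53).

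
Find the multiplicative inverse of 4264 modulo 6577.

By the extended Euclidean algorithm:
6577 = 1·4264 + 2313
4264 = 1·2313 + 1951
2313 = 1·1951 + 362
1951 = 5·362 + 141
362 = 2·141 + 80
141 = 1·80 + 61
80 = 1·61 + 19
61 = 3·19 + 4
19 = 4·4 + 3
4 = 1·3 + 1
3 = 3·1 + 0
gcd(4264, 6577) = 1, so the inverse exists.
Back-substitute for 1:
1 = 1·4 − 1·3
  = −1·19 + 5·4
  = 5·61 − 16·19
  = −16·80 + 21·61
  = 21·141 − 37·80
  = −37·362 + 95·141
  = 95·1951 − 512·362
  = −512·2313 + 607·1951
  = 607·4264 − 1119·2313
  = −1119·6577 + 1726·4264
So 4264⁻¹ ≡ 1726 (mod 6577).

1726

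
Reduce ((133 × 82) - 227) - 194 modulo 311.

133 × 82 = 10906 ≡ 21 (mod 311)
21 - 227 = -206 ≡ 105 (mod 311)
105 - 194 = -89 ≡ 222 (mod 311)

222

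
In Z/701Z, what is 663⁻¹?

166

Apply the Euclidean algorithm and back-substitute:
701 = 1·663 + 38
663 = 17·38 + 17
38 = 2·17 + 4
17 = 4·4 + 1
4 = 4·1 + 0
gcd(663, 701) = 1, so the inverse exists.
Bézout: 1 = −157·701 + 166·663.
So 663⁻¹ ≡ 166 (mod 701).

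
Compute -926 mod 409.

-926 = -3×409 + 301, so -926 ≡ 301 (mod 409).

301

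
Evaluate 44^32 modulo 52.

40

By square-and-multiply:
44^1 ≡ 44 (mod 52)
44^2 ≡ 44^2 = 1936 ≡ 12 (mod 52)
44^4 ≡ 12^2 = 144 ≡ 40 (mod 52)
44^8 ≡ 40^2 = 1600 ≡ 40 (mod 52)
44^16 ≡ 40^2 = 1600 ≡ 40 (mod 52)
44^32 ≡ 40^2 = 1600 ≡ 40 (mod 52)
So 44^32 ≡ 40 (mod 52).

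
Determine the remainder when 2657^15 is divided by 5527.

3570

Using repeated squaring:
2657^1 ≡ 2657 (mod 5527)
2657^2 ≡ 2657^2 = 7059649 ≡ 1670 (mod 5527)
2657^4 ≡ 1670^2 = 2788900 ≡ 3292 (mod 5527)
2657^8 ≡ 3292^2 = 10837264 ≡ 4344 (mod 5527)
2657^15 = 2657^8 × 2657^4 × 2657^2 × 2657^1 ≡ 4344 × 3292 × 1670 × 2657 (mod 5527).
Accumulate the product:
4344 × 3292 = 14300448 ≡ 2099
2099 × 1670 = 3505330 ≡ 1212
1212 × 2657 = 3220284 ≡ 3570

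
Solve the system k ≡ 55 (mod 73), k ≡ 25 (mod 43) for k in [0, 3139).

73⁻¹ mod 43: 73·33 ≡ 1 (mod 43), so 73⁻¹ ≡ 33.
k = 55 + 73·((25 − 55)·33 mod 43) = 55 + 73·42 = 3121.

3121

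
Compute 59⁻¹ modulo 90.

90 = 1·59 + 31
59 = 1·31 + 28
31 = 1·28 + 3
28 = 9·3 + 1
3 = 3·1 + 0
gcd(59, 90) = 1, so the inverse exists.
Bézout: 1 = −19·90 + 29·59.
So 59⁻¹ ≡ 29 (mod 90).

29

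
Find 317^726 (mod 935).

317^1 ≡ 317 (mod 935)
317^2 ≡ 317^2 = 100489 ≡ 444 (mod 935)
317^4 ≡ 444^2 = 197136 ≡ 786 (mod 935)
317^8 ≡ 786^2 = 617796 ≡ 696 (mod 935)
317^16 ≡ 696^2 = 484416 ≡ 86 (mod 935)
317^32 ≡ 86^2 = 7396 ≡ 851 (mod 935)
317^64 ≡ 851^2 = 724201 ≡ 511 (mod 935)
317^128 ≡ 511^2 = 261121 ≡ 256 (mod 935)
317^256 ≡ 256^2 = 65536 ≡ 86 (mod 935)
317^512 ≡ 86^2 = 7396 ≡ 851 (mod 935)
317^726 = 317^512 × 317^128 × 317^64 × 317^16 × 317^4 × 317^2 ≡ 851 × 256 × 511 × 86 × 786 × 444 (mod 935).
Accumulate the product:
851 × 256 = 217856 ≡ 1
1 × 511 = 511
511 × 86 = 43946 ≡ 1
1 × 786 = 786
786 × 444 = 348984 ≡ 229

229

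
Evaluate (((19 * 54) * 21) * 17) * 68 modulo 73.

14

19 * 54 = 1026 ≡ 4 (mod 73)
4 * 21 = 84 ≡ 11 (mod 73)
11 * 17 = 187 ≡ 41 (mod 73)
41 * 68 = 2788 ≡ 14 (mod 73)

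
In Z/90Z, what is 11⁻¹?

41

Run the extended Euclidean algorithm:
90 = 8×11 + 2
11 = 5×2 + 1
2 = 2×1 + 0
gcd(11, 90) = 1, so the inverse exists.
Back-substitute for 1:
1 = 1×11 − 5×2
  = −5×90 + 41×11
So 11⁻¹ ≡ 41 (mod 90).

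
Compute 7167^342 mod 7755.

3204

Compute successive squares:
7167^1 ≡ 7167 (mod 7755)
7167^2 ≡ 7167^2 = 51365889 ≡ 4524 (mod 7755)
7167^4 ≡ 4524^2 = 20466576 ≡ 1131 (mod 7755)
7167^8 ≡ 1131^2 = 1279161 ≡ 7341 (mod 7755)
7167^16 ≡ 7341^2 = 53890281 ≡ 786 (mod 7755)
7167^32 ≡ 786^2 = 617796 ≡ 5151 (mod 7755)
7167^64 ≡ 5151^2 = 26532801 ≡ 2946 (mod 7755)
7167^128 ≡ 2946^2 = 8678916 ≡ 1071 (mod 7755)
7167^256 ≡ 1071^2 = 1147041 ≡ 7056 (mod 7755)
7167^342 = 7167^256 · 7167^64 · 7167^16 · 7167^4 · 7167^2 ≡ 7056 · 2946 · 786 · 1131 · 4524 (mod 7755).
Accumulate the product:
7056 · 2946 = 20786976 ≡ 3576
3576 · 786 = 2810736 ≡ 3426
3426 · 1131 = 3874806 ≡ 5061
5061 · 4524 = 22895964 ≡ 3204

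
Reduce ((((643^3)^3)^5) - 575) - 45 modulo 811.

(643)^3 ≡ 285 (mod 811)
(285)^3 ≡ 752 (mod 811)
(752)^5 ≡ 586 (mod 811)
586 - 575 = 11
11 - 45 = -34 ≡ 777 (mod 811)

777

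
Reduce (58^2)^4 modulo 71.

(58)^2 ≡ 27 (mod 71)
(27)^4 ≡ 6 (mod 71)

6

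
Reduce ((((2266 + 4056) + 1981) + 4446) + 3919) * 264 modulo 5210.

3112

2266 + 4056 = 6322 ≡ 1112 (mod 5210)
1112 + 1981 = 3093
3093 + 4446 = 7539 ≡ 2329 (mod 5210)
2329 + 3919 = 6248 ≡ 1038 (mod 5210)
1038 * 264 = 274032 ≡ 3112 (mod 5210)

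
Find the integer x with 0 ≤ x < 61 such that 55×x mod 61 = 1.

Apply the Euclidean algorithm and back-substitute:
61 = 1×55 + 6
55 = 9×6 + 1
6 = 6×1 + 0
gcd(55, 61) = 1, so the inverse exists.
Back-substitute for 1:
1 = 1×55 − 9×6
  = −9×61 + 10×55
So 55⁻¹ ≡ 10 (mod 61).

10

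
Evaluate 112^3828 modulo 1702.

By square-and-multiply:
3828 in binary is 111011110100, i.e. 3828 = 2048 + 1024 + 512 + 128 + 64 + 32 + 16 + 4.
112^1 ≡ 112 (mod 1702)
112^2 ≡ 112^2 = 12544 ≡ 630 (mod 1702)
112^4 ≡ 630^2 = 396900 ≡ 334 (mod 1702)
112^8 ≡ 334^2 = 111556 ≡ 926 (mod 1702)
112^16 ≡ 926^2 = 857476 ≡ 1370 (mod 1702)
112^32 ≡ 1370^2 = 1876900 ≡ 1296 (mod 1702)
112^64 ≡ 1296^2 = 1679616 ≡ 1444 (mod 1702)
112^128 ≡ 1444^2 = 2085136 ≡ 186 (mod 1702)
112^256 ≡ 186^2 = 34596 ≡ 556 (mod 1702)
112^512 ≡ 556^2 = 309136 ≡ 1074 (mod 1702)
112^1024 ≡ 1074^2 = 1153476 ≡ 1222 (mod 1702)
112^2048 ≡ 1222^2 = 1493284 ≡ 630 (mod 1702)
112^3828 = 112^2048 × 112^1024 × 112^512 × 112^128 × 112^64 × 112^32 × 112^16 × 112^4 ≡ 630 × 1222 × 1074 × 186 × 1444 × 1296 × 1370 × 334 (mod 1702).
Accumulate the product:
630 × 1222 = 769860 ≡ 556
556 × 1074 = 597144 ≡ 1444
1444 × 186 = 268584 ≡ 1370
1370 × 1444 = 1978280 ≡ 556
556 × 1296 = 720576 ≡ 630
630 × 1370 = 863100 ≡ 186
186 × 334 = 62124 ≡ 852

852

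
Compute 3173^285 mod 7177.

112

By square-and-multiply:
3173^1 ≡ 3173 (mod 7177)
3173^2 ≡ 3173^2 = 10067929 ≡ 5775 (mod 7177)
3173^4 ≡ 5775^2 = 33350625 ≡ 6283 (mod 7177)
3173^8 ≡ 6283^2 = 39476089 ≡ 2589 (mod 7177)
3173^16 ≡ 2589^2 = 6702921 ≡ 6780 (mod 7177)
3173^32 ≡ 6780^2 = 45968400 ≡ 6892 (mod 7177)
3173^64 ≡ 6892^2 = 47499664 ≡ 2278 (mod 7177)
3173^128 ≡ 2278^2 = 5189284 ≡ 313 (mod 7177)
3173^256 ≡ 313^2 = 97969 ≡ 4668 (mod 7177)
3173^285 = 3173^256 * 3173^16 * 3173^8 * 3173^4 * 3173^1 ≡ 4668 * 6780 * 2589 * 6283 * 3173 (mod 7177).
Accumulate the product:
4668 * 6780 = 31649040 ≡ 5647
5647 * 2589 = 14620083 ≡ 534
534 * 6283 = 3355122 ≡ 3463
3463 * 3173 = 10988099 ≡ 112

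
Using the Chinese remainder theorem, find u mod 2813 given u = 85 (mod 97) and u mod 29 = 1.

958

97⁻¹ mod 29: 97·3 ≡ 1 (mod 29), so 97⁻¹ ≡ 3.
u = 85 + 97·((1 − 85)·3 mod 29) = 85 + 97·9 = 958.
Check: 958 mod 97 = 85, 958 mod 29 = 1. ✓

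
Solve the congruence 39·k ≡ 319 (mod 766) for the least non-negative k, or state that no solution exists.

401

gcd(39, 766) = 1, so a unique solution mod 766 exists.
39⁻¹ ≡ 275 (mod 766).
k ≡ 275·319 ≡ 401 (mod 766).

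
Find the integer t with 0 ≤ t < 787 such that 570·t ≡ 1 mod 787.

Apply the Euclidean algorithm and back-substitute:
787 = 1*570 + 217
570 = 2*217 + 136
217 = 1*136 + 81
136 = 1*81 + 55
81 = 1*55 + 26
55 = 2*26 + 3
26 = 8*3 + 2
3 = 1*2 + 1
2 = 2*1 + 0
gcd(570, 787) = 1, so the inverse exists.
Bézout: 1 = −197*787 + 272*570.
So 570⁻¹ ≡ 272 (mod 787).

272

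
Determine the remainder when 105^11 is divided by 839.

11 in binary is 1011, i.e. 11 = 8 + 2 + 1.
105^1 ≡ 105 (mod 839)
105^2 ≡ 105^2 = 11025 ≡ 118 (mod 839)
105^4 ≡ 118^2 = 13924 ≡ 500 (mod 839)
105^8 ≡ 500^2 = 250000 ≡ 817 (mod 839)
105^11 = 105^8 · 105^2 · 105^1 ≡ 817 · 118 · 105 (mod 839).
Accumulate the product:
817 · 118 = 96406 ≡ 760
760 · 105 = 79800 ≡ 95

95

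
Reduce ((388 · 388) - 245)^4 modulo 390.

61

388 · 388 = 150544 ≡ 4 (mod 390)
4 - 245 = -241 ≡ 149 (mod 390)
(149)^4 ≡ 61 (mod 390)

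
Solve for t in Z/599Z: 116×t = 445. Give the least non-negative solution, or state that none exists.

9

gcd(116, 599) = 1, so a unique solution mod 599 exists.
116⁻¹ ≡ 315 (mod 599).
t ≡ 315×445 ≡ 9 (mod 599).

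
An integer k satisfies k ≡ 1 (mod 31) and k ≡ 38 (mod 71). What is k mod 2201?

1458

31⁻¹ mod 71: 31·55 ≡ 1 (mod 71), so 31⁻¹ ≡ 55.
k = 1 + 31·((38 − 1)·55 mod 71) = 1 + 31·47 = 1458.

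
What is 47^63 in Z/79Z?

71

63 in binary is 111111, i.e. 63 = 32 + 16 + 8 + 4 + 2 + 1.
47^1 ≡ 47 (mod 79)
47^2 ≡ 47^2 = 2209 ≡ 76 (mod 79)
47^4 ≡ 76^2 = 5776 ≡ 9 (mod 79)
47^8 ≡ 9^2 = 81 ≡ 2 (mod 79)
47^16 ≡ 2^2 = 4 (mod 79)
47^32 ≡ 4^2 = 16 (mod 79)
47^63 = 47^32 × 47^16 × 47^8 × 47^4 × 47^2 × 47^1 ≡ 16 × 4 × 2 × 9 × 76 × 47 (mod 79).
Accumulate the product:
16 × 4 = 64
64 × 2 = 128 ≡ 49
49 × 9 = 441 ≡ 46
46 × 76 = 3496 ≡ 20
20 × 47 = 940 ≡ 71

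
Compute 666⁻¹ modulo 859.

By the extended Euclidean algorithm:
859 = 1*666 + 193
666 = 3*193 + 87
193 = 2*87 + 19
87 = 4*19 + 11
19 = 1*11 + 8
11 = 1*8 + 3
8 = 2*3 + 2
3 = 1*2 + 1
2 = 2*1 + 0
gcd(666, 859) = 1, so the inverse exists.
Back-substitute for 1:
1 = 1*3 − 1*2
  = −1*8 + 3*3
  = 3*11 − 4*8
  = −4*19 + 7*11
  = 7*87 − 32*19
  = −32*193 + 71*87
  = 71*666 − 245*193
  = −245*859 + 316*666
So 666⁻¹ ≡ 316 (mod 859).

316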